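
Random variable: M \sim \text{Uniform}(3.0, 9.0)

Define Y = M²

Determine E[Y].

E[M²] = Var(M) + (E[M])² = 3 + 36 = 39

39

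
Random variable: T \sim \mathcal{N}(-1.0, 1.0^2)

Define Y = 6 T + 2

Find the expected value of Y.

For Y = 6T + 2:
E[Y] = 6 * E[T] + 2
E[T] = -1.0 = -1
E[Y] = 6 * (-1) + 2 = -4

-4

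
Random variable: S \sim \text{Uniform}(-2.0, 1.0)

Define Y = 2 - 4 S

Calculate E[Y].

For Y = -4S + 2:
E[Y] = -4 * E[S] + 2
E[S] = (-2 + 1)/2 = -0.5
E[Y] = -4 * (-0.5) + 2 = 4

4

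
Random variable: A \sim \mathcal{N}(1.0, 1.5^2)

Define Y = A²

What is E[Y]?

E[A²] = Var(A) + (E[A])² = 2.25 + 1 = 3.25

3.25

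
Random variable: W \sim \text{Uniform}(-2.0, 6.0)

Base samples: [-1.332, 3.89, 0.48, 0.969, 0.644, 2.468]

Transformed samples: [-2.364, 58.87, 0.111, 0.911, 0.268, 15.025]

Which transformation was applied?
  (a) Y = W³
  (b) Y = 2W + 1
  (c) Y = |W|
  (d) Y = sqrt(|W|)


Checking option (a) Y = W³:
  W = -1.332 -> Y = -2.364 ✓
  W = 3.89 -> Y = 58.87 ✓
  W = 0.48 -> Y = 0.111 ✓
All samples match this transformation.

(a) W³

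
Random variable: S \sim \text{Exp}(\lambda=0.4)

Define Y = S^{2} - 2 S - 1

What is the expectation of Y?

E[Y] = 1*E[S²] - 2*E[S] - 1
E[S] = 2.5
E[S²] = Var(S) + (E[S])² = 6.25 + 6.25 = 12.5
E[Y] = 1*12.5 - 2*2.5 - 1 = 6.5

6.5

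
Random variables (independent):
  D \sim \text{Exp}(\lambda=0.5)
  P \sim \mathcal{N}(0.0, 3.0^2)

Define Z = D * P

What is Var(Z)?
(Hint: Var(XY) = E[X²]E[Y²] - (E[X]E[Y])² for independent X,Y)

Var(XY) = E[X²]E[Y²] - (E[X]E[Y])²
E[D] = 2, Var(D) = 4
E[P] = 0, Var(P) = 9
E[D²] = 4 + 2² = 8
E[P²] = 9 + 0² = 9
Var(Z) = 8*9 - (2*0)²
= 72 - 0 = 72

72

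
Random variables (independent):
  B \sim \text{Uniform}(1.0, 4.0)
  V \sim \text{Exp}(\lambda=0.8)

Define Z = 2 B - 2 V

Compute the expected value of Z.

E[Z] = 2*E[B] - 2*E[V]
E[B] = 2.5
E[V] = 1.25
E[Z] = 2*2.5 - 2*1.25 = 2.5

2.5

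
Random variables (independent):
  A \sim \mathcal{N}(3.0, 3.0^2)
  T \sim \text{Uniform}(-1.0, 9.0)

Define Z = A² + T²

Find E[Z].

E[Z] = E[A²] + E[T²]
E[A²] = Var(A) + E[A]² = 9 + 9 = 18
E[T²] = Var(T) + E[T]² = 8.3333333 + 16 = 24.333333
E[Z] = 18 + 24.333333 = 42.333333

42.333333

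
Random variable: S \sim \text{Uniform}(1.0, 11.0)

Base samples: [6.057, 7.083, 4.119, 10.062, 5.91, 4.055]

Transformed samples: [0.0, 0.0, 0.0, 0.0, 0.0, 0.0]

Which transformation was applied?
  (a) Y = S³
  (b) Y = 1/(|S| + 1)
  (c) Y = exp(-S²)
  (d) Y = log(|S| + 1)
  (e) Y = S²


Checking option (c) Y = exp(-S²):
  S = 6.057 -> Y = 0.0 ✓
  S = 7.083 -> Y = 0.0 ✓
  S = 4.119 -> Y = 0.0 ✓
All samples match this transformation.

(c) exp(-S²)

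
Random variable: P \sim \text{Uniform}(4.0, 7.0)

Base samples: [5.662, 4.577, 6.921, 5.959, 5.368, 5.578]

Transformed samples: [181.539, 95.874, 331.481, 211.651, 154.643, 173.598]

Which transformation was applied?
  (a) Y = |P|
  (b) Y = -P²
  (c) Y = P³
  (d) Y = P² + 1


Checking option (c) Y = P³:
  P = 5.662 -> Y = 181.539 ✓
  P = 4.577 -> Y = 95.874 ✓
  P = 6.921 -> Y = 331.481 ✓
All samples match this transformation.

(c) P³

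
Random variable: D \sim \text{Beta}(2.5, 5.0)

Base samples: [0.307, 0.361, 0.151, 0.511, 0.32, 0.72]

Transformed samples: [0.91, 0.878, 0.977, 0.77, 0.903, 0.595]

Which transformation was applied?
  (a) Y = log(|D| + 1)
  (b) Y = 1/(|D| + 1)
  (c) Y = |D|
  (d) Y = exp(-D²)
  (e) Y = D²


Checking option (d) Y = exp(-D²):
  D = 0.307 -> Y = 0.91 ✓
  D = 0.361 -> Y = 0.878 ✓
  D = 0.151 -> Y = 0.977 ✓
All samples match this transformation.

(d) exp(-D²)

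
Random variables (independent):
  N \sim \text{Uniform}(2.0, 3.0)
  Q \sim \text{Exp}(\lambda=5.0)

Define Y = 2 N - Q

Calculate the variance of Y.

For independent RVs: Var(aX + bY) = a²Var(X) + b²Var(Y)
Var(N) = 0.083333333
Var(Q) = 0.04
Var(Y) = 2²*0.083333333 + (-1)²*0.04
= 4*0.083333333 + 1*0.04 = 0.37333333

0.37333333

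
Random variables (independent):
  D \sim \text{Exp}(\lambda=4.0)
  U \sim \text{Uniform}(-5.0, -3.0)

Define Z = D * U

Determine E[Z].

For independent RVs: E[XY] = E[X]*E[Y]
E[D] = 0.25
E[U] = -4
E[Z] = 0.25 * (-4) = -1

-1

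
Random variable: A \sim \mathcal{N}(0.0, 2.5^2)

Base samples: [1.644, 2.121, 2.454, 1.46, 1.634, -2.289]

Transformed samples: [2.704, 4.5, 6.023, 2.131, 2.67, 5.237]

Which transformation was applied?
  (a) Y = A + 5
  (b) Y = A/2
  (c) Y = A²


Checking option (c) Y = A²:
  A = 1.644 -> Y = 2.704 ✓
  A = 2.121 -> Y = 4.5 ✓
  A = 2.454 -> Y = 6.023 ✓
All samples match this transformation.

(c) A²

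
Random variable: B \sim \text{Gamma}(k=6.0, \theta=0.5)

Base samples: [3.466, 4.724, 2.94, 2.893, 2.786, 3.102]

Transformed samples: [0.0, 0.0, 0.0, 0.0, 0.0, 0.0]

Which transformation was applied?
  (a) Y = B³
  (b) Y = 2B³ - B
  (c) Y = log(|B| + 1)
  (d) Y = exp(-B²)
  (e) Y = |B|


Checking option (d) Y = exp(-B²):
  B = 3.466 -> Y = 0.0 ✓
  B = 4.724 -> Y = 0.0 ✓
  B = 2.94 -> Y = 0.0 ✓
All samples match this transformation.

(d) exp(-B²)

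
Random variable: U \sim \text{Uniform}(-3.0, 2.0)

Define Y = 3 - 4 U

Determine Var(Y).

For Y = aU + b: Var(Y) = a² * Var(U)
Var(U) = (2 + 3)^2/12 = 2.0833333
Var(Y) = (-4)² * 2.0833333 = 16 * 2.0833333 = 33.333333

33.333333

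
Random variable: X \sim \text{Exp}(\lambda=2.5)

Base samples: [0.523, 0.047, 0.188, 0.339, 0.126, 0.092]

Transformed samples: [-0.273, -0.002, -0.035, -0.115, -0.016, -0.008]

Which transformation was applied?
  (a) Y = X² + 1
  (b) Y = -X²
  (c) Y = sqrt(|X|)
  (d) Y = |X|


Checking option (b) Y = -X²:
  X = 0.523 -> Y = -0.273 ✓
  X = 0.047 -> Y = -0.002 ✓
  X = 0.188 -> Y = -0.035 ✓
All samples match this transformation.

(b) -X²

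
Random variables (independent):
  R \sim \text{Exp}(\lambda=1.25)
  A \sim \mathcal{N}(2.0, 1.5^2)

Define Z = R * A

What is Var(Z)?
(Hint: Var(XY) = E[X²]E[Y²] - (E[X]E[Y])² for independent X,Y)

Var(XY) = E[X²]E[Y²] - (E[X]E[Y])²
E[R] = 0.8, Var(R) = 0.64
E[A] = 2, Var(A) = 2.25
E[R²] = 0.64 + 0.8² = 1.28
E[A²] = 2.25 + 2² = 6.25
Var(Z) = 1.28*6.25 - (0.8*2)²
= 8 - 2.56 = 5.44

5.44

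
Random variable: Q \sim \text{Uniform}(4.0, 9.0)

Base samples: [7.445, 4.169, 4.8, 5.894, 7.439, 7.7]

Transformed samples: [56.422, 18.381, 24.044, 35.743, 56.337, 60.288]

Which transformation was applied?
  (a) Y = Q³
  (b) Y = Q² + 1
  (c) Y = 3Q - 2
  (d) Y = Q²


Checking option (b) Y = Q² + 1:
  Q = 7.445 -> Y = 56.422 ✓
  Q = 4.169 -> Y = 18.381 ✓
  Q = 4.8 -> Y = 24.044 ✓
All samples match this transformation.

(b) Q² + 1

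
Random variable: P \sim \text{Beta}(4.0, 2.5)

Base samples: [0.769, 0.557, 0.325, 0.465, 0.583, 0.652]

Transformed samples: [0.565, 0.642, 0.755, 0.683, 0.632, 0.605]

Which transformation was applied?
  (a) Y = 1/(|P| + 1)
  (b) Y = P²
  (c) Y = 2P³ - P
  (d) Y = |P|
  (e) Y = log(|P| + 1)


Checking option (a) Y = 1/(|P| + 1):
  P = 0.769 -> Y = 0.565 ✓
  P = 0.557 -> Y = 0.642 ✓
  P = 0.325 -> Y = 0.755 ✓
All samples match this transformation.

(a) 1/(|P| + 1)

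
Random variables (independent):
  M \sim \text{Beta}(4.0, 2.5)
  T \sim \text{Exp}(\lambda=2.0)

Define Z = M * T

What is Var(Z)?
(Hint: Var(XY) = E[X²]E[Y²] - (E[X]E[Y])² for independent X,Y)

Var(XY) = E[X²]E[Y²] - (E[X]E[Y])²
E[M] = 0.61538462, Var(M) = 0.031558185
E[T] = 0.5, Var(T) = 0.25
E[M²] = 0.031558185 + 0.61538462² = 0.41025641
E[T²] = 0.25 + 0.5² = 0.5
Var(Z) = 0.41025641*0.5 - (0.61538462*0.5)²
= 0.20512821 - 0.094674556 = 0.11045365

0.11045365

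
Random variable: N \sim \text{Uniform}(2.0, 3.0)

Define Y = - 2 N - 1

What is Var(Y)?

For Y = aN + b: Var(Y) = a² * Var(N)
Var(N) = (3 - 2)^2/12 = 0.083333333
Var(Y) = (-2)² * 0.083333333 = 4 * 0.083333333 = 0.33333333

0.33333333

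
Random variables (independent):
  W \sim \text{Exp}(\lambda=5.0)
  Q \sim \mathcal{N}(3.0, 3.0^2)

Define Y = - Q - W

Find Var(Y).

For independent RVs: Var(aX + bY) = a²Var(X) + b²Var(Y)
Var(W) = 0.04
Var(Q) = 9
Var(Y) = (-1)²*0.04 + (-1)²*9
= 1*0.04 + 1*9 = 9.04

9.04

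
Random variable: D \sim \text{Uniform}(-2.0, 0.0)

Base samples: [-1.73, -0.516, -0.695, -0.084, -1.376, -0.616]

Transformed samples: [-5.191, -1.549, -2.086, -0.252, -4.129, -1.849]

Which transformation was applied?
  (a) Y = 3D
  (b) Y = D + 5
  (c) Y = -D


Checking option (a) Y = 3D:
  D = -1.73 -> Y = -5.191 ✓
  D = -0.516 -> Y = -1.549 ✓
  D = -0.695 -> Y = -2.086 ✓
All samples match this transformation.

(a) 3D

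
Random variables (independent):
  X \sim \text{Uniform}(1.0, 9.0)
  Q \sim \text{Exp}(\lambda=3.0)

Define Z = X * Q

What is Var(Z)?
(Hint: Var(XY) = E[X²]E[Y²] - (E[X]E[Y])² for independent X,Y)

Var(XY) = E[X²]E[Y²] - (E[X]E[Y])²
E[X] = 5, Var(X) = 5.3333333
E[Q] = 0.33333333, Var(Q) = 0.11111111
E[X²] = 5.3333333 + 5² = 30.333333
E[Q²] = 0.11111111 + 0.33333333² = 0.22222222
Var(Z) = 30.333333*0.22222222 - (5*0.33333333)²
= 6.7407407 - 2.7777778 = 3.962963

3.962963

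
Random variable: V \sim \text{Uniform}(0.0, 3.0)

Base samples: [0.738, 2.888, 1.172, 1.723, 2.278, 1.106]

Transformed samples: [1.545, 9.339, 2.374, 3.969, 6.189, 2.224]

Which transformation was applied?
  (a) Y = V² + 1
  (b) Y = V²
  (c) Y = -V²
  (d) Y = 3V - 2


Checking option (a) Y = V² + 1:
  V = 0.738 -> Y = 1.545 ✓
  V = 2.888 -> Y = 9.339 ✓
  V = 1.172 -> Y = 2.374 ✓
All samples match this transformation.

(a) V² + 1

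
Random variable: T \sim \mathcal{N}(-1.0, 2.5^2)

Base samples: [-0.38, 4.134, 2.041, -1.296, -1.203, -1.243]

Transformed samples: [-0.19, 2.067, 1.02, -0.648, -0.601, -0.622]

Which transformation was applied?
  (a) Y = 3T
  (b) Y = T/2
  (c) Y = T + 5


Checking option (b) Y = T/2:
  T = -0.38 -> Y = -0.19 ✓
  T = 4.134 -> Y = 2.067 ✓
  T = 2.041 -> Y = 1.02 ✓
All samples match this transformation.

(b) T/2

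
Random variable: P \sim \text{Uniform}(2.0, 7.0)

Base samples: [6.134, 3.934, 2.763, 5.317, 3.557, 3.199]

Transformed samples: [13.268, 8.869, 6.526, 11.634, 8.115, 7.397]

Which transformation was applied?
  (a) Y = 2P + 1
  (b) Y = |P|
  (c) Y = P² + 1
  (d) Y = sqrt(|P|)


Checking option (a) Y = 2P + 1:
  P = 6.134 -> Y = 13.268 ✓
  P = 3.934 -> Y = 8.869 ✓
  P = 2.763 -> Y = 6.526 ✓
All samples match this transformation.

(a) 2P + 1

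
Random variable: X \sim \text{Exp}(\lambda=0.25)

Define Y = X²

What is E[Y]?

Using E[X²] = Var(X) + (E[X])²:
E[X] = 4
Var(X) = 1/0.25^2 = 16
E[X²] = 16 + 4² = 16 + 16 = 32

32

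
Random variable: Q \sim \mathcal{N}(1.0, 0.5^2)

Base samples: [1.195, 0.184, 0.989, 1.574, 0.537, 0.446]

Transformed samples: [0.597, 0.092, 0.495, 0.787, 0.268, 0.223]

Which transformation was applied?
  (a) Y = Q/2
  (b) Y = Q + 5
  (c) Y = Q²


Checking option (a) Y = Q/2:
  Q = 1.195 -> Y = 0.597 ✓
  Q = 0.184 -> Y = 0.092 ✓
  Q = 0.989 -> Y = 0.495 ✓
All samples match this transformation.

(a) Q/2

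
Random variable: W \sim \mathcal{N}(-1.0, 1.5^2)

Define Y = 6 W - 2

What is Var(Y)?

For Y = aW + b: Var(Y) = a² * Var(W)
Var(W) = 1.5^2 = 2.25
Var(Y) = 6² * 2.25 = 36 * 2.25 = 81

81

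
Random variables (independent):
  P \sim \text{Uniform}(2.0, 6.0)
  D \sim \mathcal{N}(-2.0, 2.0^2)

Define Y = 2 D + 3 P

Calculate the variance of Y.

For independent RVs: Var(aX + bY) = a²Var(X) + b²Var(Y)
Var(P) = 1.3333333
Var(D) = 4
Var(Y) = 3²*1.3333333 + 2²*4
= 9*1.3333333 + 4*4 = 28

28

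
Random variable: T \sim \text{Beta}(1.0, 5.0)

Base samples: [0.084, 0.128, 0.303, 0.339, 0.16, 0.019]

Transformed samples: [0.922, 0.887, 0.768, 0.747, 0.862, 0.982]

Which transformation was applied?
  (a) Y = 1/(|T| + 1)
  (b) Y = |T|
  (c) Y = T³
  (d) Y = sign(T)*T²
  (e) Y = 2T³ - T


Checking option (a) Y = 1/(|T| + 1):
  T = 0.084 -> Y = 0.922 ✓
  T = 0.128 -> Y = 0.887 ✓
  T = 0.303 -> Y = 0.768 ✓
All samples match this transformation.

(a) 1/(|T| + 1)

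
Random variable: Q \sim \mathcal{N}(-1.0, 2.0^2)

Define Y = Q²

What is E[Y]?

Using E[X²] = Var(X) + (E[X])²:
E[Q] = -1
Var(Q) = 2.0^2 = 4
E[Q²] = 4 + (-1)² = 4 + 1 = 5

5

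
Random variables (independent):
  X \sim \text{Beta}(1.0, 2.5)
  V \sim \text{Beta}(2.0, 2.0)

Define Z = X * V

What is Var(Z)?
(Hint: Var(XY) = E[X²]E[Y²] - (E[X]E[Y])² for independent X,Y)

Var(XY) = E[X²]E[Y²] - (E[X]E[Y])²
E[X] = 0.28571429, Var(X) = 0.045351474
E[V] = 0.5, Var(V) = 0.05
E[X²] = 0.045351474 + 0.28571429² = 0.12698413
E[V²] = 0.05 + 0.5² = 0.3
Var(Z) = 0.12698413*0.3 - (0.28571429*0.5)²
= 0.038095238 - 0.020408163 = 0.017687075

0.017687075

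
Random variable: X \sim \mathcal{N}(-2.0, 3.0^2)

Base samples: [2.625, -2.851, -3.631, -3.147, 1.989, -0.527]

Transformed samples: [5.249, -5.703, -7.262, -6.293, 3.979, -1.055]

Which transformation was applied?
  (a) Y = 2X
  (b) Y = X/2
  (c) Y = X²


Checking option (a) Y = 2X:
  X = 2.625 -> Y = 5.249 ✓
  X = -2.851 -> Y = -5.703 ✓
  X = -3.631 -> Y = -7.262 ✓
All samples match this transformation.

(a) 2X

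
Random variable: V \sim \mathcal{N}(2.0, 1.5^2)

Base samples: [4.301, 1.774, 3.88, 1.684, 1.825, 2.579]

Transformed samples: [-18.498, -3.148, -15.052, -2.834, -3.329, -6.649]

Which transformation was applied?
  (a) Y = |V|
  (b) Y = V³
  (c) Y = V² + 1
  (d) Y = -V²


Checking option (d) Y = -V²:
  V = 4.301 -> Y = -18.498 ✓
  V = 1.774 -> Y = -3.148 ✓
  V = 3.88 -> Y = -15.052 ✓
All samples match this transformation.

(d) -V²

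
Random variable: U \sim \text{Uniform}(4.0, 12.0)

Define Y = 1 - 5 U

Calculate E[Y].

For Y = -5U + 1:
E[Y] = -5 * E[U] + 1
E[U] = (4 + 12)/2 = 8
E[Y] = -5 * 8 + 1 = -39

-39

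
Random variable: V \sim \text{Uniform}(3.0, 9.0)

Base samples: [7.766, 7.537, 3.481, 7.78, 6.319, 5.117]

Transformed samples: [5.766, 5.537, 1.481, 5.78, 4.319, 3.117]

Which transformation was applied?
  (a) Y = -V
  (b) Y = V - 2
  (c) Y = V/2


Checking option (b) Y = V - 2:
  V = 7.766 -> Y = 5.766 ✓
  V = 7.537 -> Y = 5.537 ✓
  V = 3.481 -> Y = 1.481 ✓
All samples match this transformation.

(b) V - 2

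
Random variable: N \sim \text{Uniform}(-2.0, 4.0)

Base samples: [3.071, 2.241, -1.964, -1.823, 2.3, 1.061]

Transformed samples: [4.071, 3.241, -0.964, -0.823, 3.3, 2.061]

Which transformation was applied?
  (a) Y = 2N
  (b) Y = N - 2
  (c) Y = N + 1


Checking option (c) Y = N + 1:
  N = 3.071 -> Y = 4.071 ✓
  N = 2.241 -> Y = 3.241 ✓
  N = -1.964 -> Y = -0.964 ✓
All samples match this transformation.

(c) N + 1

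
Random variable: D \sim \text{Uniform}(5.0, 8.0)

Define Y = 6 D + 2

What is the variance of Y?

For Y = aD + b: Var(Y) = a² * Var(D)
Var(D) = (8 - 5)^2/12 = 0.75
Var(Y) = 6² * 0.75 = 36 * 0.75 = 27

27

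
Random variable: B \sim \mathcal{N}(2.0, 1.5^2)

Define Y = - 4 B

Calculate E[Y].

For Y = -4B:
E[Y] = -4 * E[B]
E[B] = 2.0 = 2
E[Y] = -4 * 2 = -8

-8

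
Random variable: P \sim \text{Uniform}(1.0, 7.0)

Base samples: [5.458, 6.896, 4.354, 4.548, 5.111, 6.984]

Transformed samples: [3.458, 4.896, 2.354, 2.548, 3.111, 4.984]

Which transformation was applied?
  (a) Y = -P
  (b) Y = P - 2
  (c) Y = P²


Checking option (b) Y = P - 2:
  P = 5.458 -> Y = 3.458 ✓
  P = 6.896 -> Y = 4.896 ✓
  P = 4.354 -> Y = 2.354 ✓
All samples match this transformation.

(b) P - 2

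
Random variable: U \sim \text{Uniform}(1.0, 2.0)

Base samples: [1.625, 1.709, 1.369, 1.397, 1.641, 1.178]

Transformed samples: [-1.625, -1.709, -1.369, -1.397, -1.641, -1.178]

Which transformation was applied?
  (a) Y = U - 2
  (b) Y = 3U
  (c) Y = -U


Checking option (c) Y = -U:
  U = 1.625 -> Y = -1.625 ✓
  U = 1.709 -> Y = -1.709 ✓
  U = 1.369 -> Y = -1.369 ✓
All samples match this transformation.

(c) -U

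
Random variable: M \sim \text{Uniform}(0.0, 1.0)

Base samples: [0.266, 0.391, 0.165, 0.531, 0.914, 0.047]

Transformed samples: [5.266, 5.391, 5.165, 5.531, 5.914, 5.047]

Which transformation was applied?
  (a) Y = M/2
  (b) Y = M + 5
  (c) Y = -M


Checking option (b) Y = M + 5:
  M = 0.266 -> Y = 5.266 ✓
  M = 0.391 -> Y = 5.391 ✓
  M = 0.165 -> Y = 5.165 ✓
All samples match this transformation.

(b) M + 5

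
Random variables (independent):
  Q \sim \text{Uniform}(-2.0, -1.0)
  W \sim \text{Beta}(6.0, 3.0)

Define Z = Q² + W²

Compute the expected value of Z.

E[Z] = E[Q²] + E[W²]
E[Q²] = Var(Q) + E[Q]² = 0.083333333 + 2.25 = 2.3333333
E[W²] = Var(W) + E[W]² = 0.022222222 + 0.44444444 = 0.46666667
E[Z] = 2.3333333 + 0.46666667 = 2.8

2.8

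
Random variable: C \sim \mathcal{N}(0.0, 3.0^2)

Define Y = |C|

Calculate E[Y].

For X ~ N(0, 3.0²), E[|X|] = sigma * sqrt(2/pi)
= 3.0 * sqrt(2/pi) = 2.3936537

2.3936537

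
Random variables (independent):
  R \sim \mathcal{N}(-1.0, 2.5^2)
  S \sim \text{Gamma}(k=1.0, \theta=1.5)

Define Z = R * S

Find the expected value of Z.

For independent RVs: E[XY] = E[X]*E[Y]
E[R] = -1
E[S] = 1.5
E[Z] = -1 * 1.5 = -1.5

-1.5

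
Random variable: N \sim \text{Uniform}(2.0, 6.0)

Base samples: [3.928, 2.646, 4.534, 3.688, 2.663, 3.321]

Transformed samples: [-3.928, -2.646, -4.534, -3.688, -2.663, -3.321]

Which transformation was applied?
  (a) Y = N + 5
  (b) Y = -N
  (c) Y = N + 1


Checking option (b) Y = -N:
  N = 3.928 -> Y = -3.928 ✓
  N = 2.646 -> Y = -2.646 ✓
  N = 4.534 -> Y = -4.534 ✓
All samples match this transformation.

(b) -N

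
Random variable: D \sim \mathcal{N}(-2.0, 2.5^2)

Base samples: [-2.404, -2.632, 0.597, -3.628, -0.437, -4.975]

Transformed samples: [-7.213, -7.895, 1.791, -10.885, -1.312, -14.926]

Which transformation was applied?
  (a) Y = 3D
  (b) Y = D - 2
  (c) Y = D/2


Checking option (a) Y = 3D:
  D = -2.404 -> Y = -7.213 ✓
  D = -2.632 -> Y = -7.895 ✓
  D = 0.597 -> Y = 1.791 ✓
All samples match this transformation.

(a) 3D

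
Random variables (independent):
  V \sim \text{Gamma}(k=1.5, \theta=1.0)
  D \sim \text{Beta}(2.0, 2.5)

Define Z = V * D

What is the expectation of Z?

For independent RVs: E[XY] = E[X]*E[Y]
E[V] = 1.5
E[D] = 0.44444444
E[Z] = 1.5 * 0.44444444 = 0.66666667

0.66666667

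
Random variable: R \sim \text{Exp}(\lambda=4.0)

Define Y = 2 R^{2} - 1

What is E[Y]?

E[Y] = 2*E[R²] - 1
E[R] = 0.25
E[R²] = Var(R) + (E[R])² = 0.0625 + 0.0625 = 0.125
E[Y] = 2*0.125 - 1 = -0.75

-0.75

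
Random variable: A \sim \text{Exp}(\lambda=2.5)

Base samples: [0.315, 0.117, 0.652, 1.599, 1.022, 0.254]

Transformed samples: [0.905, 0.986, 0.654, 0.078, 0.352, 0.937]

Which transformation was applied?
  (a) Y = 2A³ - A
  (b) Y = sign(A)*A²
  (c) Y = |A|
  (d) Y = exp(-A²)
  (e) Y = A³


Checking option (d) Y = exp(-A²):
  A = 0.315 -> Y = 0.905 ✓
  A = 0.117 -> Y = 0.986 ✓
  A = 0.652 -> Y = 0.654 ✓
All samples match this transformation.

(d) exp(-A²)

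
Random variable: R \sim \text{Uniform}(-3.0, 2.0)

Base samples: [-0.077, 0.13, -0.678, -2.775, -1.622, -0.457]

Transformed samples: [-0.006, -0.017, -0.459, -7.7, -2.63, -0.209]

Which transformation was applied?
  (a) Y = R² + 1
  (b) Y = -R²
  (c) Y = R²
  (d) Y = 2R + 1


Checking option (b) Y = -R²:
  R = -0.077 -> Y = -0.006 ✓
  R = 0.13 -> Y = -0.017 ✓
  R = -0.678 -> Y = -0.459 ✓
All samples match this transformation.

(b) -R²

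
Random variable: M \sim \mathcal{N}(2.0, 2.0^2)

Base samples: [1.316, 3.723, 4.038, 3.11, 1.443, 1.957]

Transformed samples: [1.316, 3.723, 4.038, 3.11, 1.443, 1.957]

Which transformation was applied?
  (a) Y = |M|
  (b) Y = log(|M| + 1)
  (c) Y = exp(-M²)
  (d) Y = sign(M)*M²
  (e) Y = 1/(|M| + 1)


Checking option (a) Y = |M|:
  M = 1.316 -> Y = 1.316 ✓
  M = 3.723 -> Y = 3.723 ✓
  M = 4.038 -> Y = 4.038 ✓
All samples match this transformation.

(a) |M|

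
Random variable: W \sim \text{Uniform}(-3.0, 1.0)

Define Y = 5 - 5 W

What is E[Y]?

For Y = -5W + 5:
E[Y] = -5 * E[W] + 5
E[W] = (-3 + 1)/2 = -1
E[Y] = -5 * (-1) + 5 = 10

10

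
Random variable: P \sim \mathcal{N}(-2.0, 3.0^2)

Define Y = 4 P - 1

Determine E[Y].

For Y = 4P - 1:
E[Y] = 4 * E[P] - 1
E[P] = -2.0 = -2
E[Y] = 4 * (-2) - 1 = -9

-9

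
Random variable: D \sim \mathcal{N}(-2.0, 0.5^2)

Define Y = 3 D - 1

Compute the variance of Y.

For Y = aD + b: Var(Y) = a² * Var(D)
Var(D) = 0.5^2 = 0.25
Var(Y) = 3² * 0.25 = 9 * 0.25 = 2.25

2.25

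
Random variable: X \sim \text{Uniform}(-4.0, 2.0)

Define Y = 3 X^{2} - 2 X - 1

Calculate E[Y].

E[Y] = 3*E[X²] - 2*E[X] - 1
E[X] = -1
E[X²] = Var(X) + (E[X])² = 3 + 1 = 4
E[Y] = 3*4 - 2*(-1) - 1 = 13

13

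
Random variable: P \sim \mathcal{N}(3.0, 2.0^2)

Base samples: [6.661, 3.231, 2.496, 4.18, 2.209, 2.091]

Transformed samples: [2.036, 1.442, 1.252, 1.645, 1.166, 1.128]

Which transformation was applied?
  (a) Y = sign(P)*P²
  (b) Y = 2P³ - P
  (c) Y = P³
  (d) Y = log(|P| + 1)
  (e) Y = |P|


Checking option (d) Y = log(|P| + 1):
  P = 6.661 -> Y = 2.036 ✓
  P = 3.231 -> Y = 1.442 ✓
  P = 2.496 -> Y = 1.252 ✓
All samples match this transformation.

(d) log(|P| + 1)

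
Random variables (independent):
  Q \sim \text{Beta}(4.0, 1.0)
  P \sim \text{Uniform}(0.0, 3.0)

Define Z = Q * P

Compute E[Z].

For independent RVs: E[XY] = E[X]*E[Y]
E[Q] = 0.8
E[P] = 1.5
E[Z] = 0.8 * 1.5 = 1.2

1.2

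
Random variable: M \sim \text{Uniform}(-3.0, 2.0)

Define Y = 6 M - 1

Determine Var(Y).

For Y = aM + b: Var(Y) = a² * Var(M)
Var(M) = (2 + 3)^2/12 = 2.0833333
Var(Y) = 6² * 2.0833333 = 36 * 2.0833333 = 75

75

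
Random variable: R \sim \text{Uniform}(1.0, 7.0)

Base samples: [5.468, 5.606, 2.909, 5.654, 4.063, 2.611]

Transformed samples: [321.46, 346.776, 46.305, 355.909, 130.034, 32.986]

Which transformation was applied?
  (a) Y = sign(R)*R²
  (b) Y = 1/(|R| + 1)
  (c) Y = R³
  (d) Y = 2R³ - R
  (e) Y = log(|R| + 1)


Checking option (d) Y = 2R³ - R:
  R = 5.468 -> Y = 321.46 ✓
  R = 5.606 -> Y = 346.776 ✓
  R = 2.909 -> Y = 46.305 ✓
All samples match this transformation.

(d) 2R³ - R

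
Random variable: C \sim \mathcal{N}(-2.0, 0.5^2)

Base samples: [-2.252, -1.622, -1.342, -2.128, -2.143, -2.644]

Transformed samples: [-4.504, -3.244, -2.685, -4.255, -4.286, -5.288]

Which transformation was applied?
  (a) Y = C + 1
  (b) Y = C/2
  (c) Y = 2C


Checking option (c) Y = 2C:
  C = -2.252 -> Y = -4.504 ✓
  C = -1.622 -> Y = -3.244 ✓
  C = -1.342 -> Y = -2.685 ✓
All samples match this transformation.

(c) 2C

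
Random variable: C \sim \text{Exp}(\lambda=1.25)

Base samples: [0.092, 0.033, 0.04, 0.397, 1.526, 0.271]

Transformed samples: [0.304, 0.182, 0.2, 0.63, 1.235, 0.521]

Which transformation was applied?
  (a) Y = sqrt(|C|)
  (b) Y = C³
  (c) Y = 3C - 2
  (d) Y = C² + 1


Checking option (a) Y = sqrt(|C|):
  C = 0.092 -> Y = 0.304 ✓
  C = 0.033 -> Y = 0.182 ✓
  C = 0.04 -> Y = 0.2 ✓
All samples match this transformation.

(a) sqrt(|C|)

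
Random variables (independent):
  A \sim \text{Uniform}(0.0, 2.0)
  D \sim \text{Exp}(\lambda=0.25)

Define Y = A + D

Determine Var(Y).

For independent RVs: Var(aX + bY) = a²Var(X) + b²Var(Y)
Var(A) = 0.33333333
Var(D) = 16
Var(Y) = 1²*0.33333333 + 1²*16
= 1*0.33333333 + 1*16 = 16.333333

16.333333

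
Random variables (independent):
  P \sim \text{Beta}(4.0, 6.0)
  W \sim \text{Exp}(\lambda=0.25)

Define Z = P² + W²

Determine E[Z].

E[Z] = E[P²] + E[W²]
E[P²] = Var(P) + E[P]² = 0.021818182 + 0.16 = 0.18181818
E[W²] = Var(W) + E[W]² = 16 + 16 = 32
E[Z] = 0.18181818 + 32 = 32.181818

32.181818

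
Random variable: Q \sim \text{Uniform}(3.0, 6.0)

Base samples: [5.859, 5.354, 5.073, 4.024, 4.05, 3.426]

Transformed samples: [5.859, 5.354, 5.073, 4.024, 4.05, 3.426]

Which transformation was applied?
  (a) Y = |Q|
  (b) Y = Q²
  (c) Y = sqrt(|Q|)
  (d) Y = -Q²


Checking option (a) Y = |Q|:
  Q = 5.859 -> Y = 5.859 ✓
  Q = 5.354 -> Y = 5.354 ✓
  Q = 5.073 -> Y = 5.073 ✓
All samples match this transformation.

(a) |Q|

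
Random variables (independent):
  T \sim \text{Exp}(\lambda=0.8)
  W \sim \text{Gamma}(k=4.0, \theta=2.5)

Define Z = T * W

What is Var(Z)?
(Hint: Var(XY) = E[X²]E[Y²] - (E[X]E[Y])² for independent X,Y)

Var(XY) = E[X²]E[Y²] - (E[X]E[Y])²
E[T] = 1.25, Var(T) = 1.5625
E[W] = 10, Var(W) = 25
E[T²] = 1.5625 + 1.25² = 3.125
E[W²] = 25 + 10² = 125
Var(Z) = 3.125*125 - (1.25*10)²
= 390.625 - 156.25 = 234.375

234.375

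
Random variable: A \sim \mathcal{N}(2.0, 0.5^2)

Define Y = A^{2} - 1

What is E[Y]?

E[Y] = 1*E[A²] - 1
E[A] = 2
E[A²] = Var(A) + (E[A])² = 0.25 + 4 = 4.25
E[Y] = 1*4.25 - 1 = 3.25

3.25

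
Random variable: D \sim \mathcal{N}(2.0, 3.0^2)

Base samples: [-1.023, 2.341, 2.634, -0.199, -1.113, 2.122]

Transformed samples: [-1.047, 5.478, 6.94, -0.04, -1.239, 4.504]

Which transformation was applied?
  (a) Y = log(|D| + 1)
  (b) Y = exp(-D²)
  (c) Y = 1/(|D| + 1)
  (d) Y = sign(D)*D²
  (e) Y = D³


Checking option (d) Y = sign(D)*D²:
  D = -1.023 -> Y = -1.047 ✓
  D = 2.341 -> Y = 5.478 ✓
  D = 2.634 -> Y = 6.94 ✓
All samples match this transformation.

(d) sign(D)*D²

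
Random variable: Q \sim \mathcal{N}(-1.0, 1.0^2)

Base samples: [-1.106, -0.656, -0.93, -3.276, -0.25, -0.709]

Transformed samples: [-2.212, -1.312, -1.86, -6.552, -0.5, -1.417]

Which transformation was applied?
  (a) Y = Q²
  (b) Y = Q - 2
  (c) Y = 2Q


Checking option (c) Y = 2Q:
  Q = -1.106 -> Y = -2.212 ✓
  Q = -0.656 -> Y = -1.312 ✓
  Q = -0.93 -> Y = -1.86 ✓
All samples match this transformation.

(c) 2Q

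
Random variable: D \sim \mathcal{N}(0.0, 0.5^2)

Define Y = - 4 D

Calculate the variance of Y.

For Y = aD + b: Var(Y) = a² * Var(D)
Var(D) = 0.5^2 = 0.25
Var(Y) = (-4)² * 0.25 = 16 * 0.25 = 4

4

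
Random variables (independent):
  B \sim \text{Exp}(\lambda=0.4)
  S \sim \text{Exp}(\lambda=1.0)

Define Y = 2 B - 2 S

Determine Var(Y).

For independent RVs: Var(aX + bY) = a²Var(X) + b²Var(Y)
Var(B) = 6.25
Var(S) = 1
Var(Y) = 2²*6.25 + (-2)²*1
= 4*6.25 + 4*1 = 29

29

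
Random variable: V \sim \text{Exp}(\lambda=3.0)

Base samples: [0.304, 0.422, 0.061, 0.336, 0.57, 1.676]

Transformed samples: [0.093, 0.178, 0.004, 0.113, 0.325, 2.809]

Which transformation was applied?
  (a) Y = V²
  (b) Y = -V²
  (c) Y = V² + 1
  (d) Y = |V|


Checking option (a) Y = V²:
  V = 0.304 -> Y = 0.093 ✓
  V = 0.422 -> Y = 0.178 ✓
  V = 0.061 -> Y = 0.004 ✓
All samples match this transformation.

(a) V²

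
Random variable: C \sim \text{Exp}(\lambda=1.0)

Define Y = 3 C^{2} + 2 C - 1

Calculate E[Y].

E[Y] = 3*E[C²] + 2*E[C] - 1
E[C] = 1
E[C²] = Var(C) + (E[C])² = 1 + 1 = 2
E[Y] = 3*2 + 2*1 - 1 = 7

7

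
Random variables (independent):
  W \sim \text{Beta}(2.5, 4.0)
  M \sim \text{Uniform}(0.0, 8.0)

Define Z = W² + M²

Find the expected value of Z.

E[Z] = E[W²] + E[M²]
E[W²] = Var(W) + E[W]² = 0.031558185 + 0.14792899 = 0.17948718
E[M²] = Var(M) + E[M]² = 5.3333333 + 16 = 21.333333
E[Z] = 0.17948718 + 21.333333 = 21.512821

21.512821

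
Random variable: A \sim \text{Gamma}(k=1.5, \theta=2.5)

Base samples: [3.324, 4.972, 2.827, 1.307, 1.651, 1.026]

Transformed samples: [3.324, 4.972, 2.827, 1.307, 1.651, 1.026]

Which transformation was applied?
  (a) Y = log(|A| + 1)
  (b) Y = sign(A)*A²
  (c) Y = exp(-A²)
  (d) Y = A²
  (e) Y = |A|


Checking option (e) Y = |A|:
  A = 3.324 -> Y = 3.324 ✓
  A = 4.972 -> Y = 4.972 ✓
  A = 2.827 -> Y = 2.827 ✓
All samples match this transformation.

(e) |A|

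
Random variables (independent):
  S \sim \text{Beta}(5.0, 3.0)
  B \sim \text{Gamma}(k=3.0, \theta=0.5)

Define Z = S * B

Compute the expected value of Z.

For independent RVs: E[XY] = E[X]*E[Y]
E[S] = 0.625
E[B] = 1.5
E[Z] = 0.625 * 1.5 = 0.9375

0.9375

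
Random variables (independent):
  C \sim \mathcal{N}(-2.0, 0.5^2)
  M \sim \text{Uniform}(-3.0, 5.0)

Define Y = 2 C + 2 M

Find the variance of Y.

For independent RVs: Var(aX + bY) = a²Var(X) + b²Var(Y)
Var(C) = 0.25
Var(M) = 5.3333333
Var(Y) = 2²*0.25 + 2²*5.3333333
= 4*0.25 + 4*5.3333333 = 22.333333

22.333333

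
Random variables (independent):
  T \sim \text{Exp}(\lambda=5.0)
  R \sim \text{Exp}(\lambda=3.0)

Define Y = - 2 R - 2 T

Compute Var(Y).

For independent RVs: Var(aX + bY) = a²Var(X) + b²Var(Y)
Var(T) = 0.04
Var(R) = 0.11111111
Var(Y) = (-2)²*0.04 + (-2)²*0.11111111
= 4*0.04 + 4*0.11111111 = 0.60444444

0.60444444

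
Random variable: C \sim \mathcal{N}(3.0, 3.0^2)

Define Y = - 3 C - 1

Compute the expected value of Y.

For Y = -3C - 1:
E[Y] = -3 * E[C] - 1
E[C] = 3.0 = 3
E[Y] = -3 * 3 - 1 = -10

-10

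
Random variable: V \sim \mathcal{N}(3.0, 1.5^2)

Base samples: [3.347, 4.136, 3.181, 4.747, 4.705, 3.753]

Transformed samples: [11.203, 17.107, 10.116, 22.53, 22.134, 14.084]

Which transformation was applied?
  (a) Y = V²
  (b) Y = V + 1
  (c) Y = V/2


Checking option (a) Y = V²:
  V = 3.347 -> Y = 11.203 ✓
  V = 4.136 -> Y = 17.107 ✓
  V = 3.181 -> Y = 10.116 ✓
All samples match this transformation.

(a) V²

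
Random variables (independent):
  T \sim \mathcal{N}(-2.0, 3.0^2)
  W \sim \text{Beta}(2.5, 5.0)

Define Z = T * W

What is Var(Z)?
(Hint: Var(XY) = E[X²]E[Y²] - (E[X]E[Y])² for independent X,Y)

Var(XY) = E[X²]E[Y²] - (E[X]E[Y])²
E[T] = -2, Var(T) = 9
E[W] = 0.33333333, Var(W) = 0.026143791
E[T²] = 9 + (-2)² = 13
E[W²] = 0.026143791 + 0.33333333² = 0.1372549
Var(Z) = 13*0.1372549 - (-2*0.33333333)²
= 1.7843137 - 0.44444444 = 1.3398693

1.3398693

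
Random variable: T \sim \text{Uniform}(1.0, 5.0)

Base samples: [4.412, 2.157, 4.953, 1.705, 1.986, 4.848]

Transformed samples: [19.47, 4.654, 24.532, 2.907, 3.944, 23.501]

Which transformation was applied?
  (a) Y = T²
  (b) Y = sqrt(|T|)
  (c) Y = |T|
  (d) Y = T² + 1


Checking option (a) Y = T²:
  T = 4.412 -> Y = 19.47 ✓
  T = 2.157 -> Y = 4.654 ✓
  T = 4.953 -> Y = 24.532 ✓
All samples match this transformation.

(a) T²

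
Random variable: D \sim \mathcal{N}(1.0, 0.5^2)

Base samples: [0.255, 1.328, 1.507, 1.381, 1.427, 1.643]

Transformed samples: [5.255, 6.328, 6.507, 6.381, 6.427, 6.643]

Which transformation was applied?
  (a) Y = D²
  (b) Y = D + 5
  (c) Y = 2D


Checking option (b) Y = D + 5:
  D = 0.255 -> Y = 5.255 ✓
  D = 1.328 -> Y = 6.328 ✓
  D = 1.507 -> Y = 6.507 ✓
All samples match this transformation.

(b) D + 5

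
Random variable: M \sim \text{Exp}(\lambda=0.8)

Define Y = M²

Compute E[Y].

E[M²] = Var(M) + (E[M])² = 1.5625 + 1.5625 = 3.125

3.125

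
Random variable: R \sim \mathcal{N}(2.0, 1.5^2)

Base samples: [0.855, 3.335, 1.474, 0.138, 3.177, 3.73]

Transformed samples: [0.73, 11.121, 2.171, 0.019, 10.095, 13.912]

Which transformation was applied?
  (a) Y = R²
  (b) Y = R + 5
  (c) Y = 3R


Checking option (a) Y = R²:
  R = 0.855 -> Y = 0.73 ✓
  R = 3.335 -> Y = 11.121 ✓
  R = 1.474 -> Y = 2.171 ✓
All samples match this transformation.

(a) R²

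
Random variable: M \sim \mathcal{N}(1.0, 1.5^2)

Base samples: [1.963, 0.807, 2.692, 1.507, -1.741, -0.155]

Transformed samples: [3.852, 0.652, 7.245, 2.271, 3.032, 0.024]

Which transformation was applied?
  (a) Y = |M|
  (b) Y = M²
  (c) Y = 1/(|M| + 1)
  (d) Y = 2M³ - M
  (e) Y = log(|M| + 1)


Checking option (b) Y = M²:
  M = 1.963 -> Y = 3.852 ✓
  M = 0.807 -> Y = 0.652 ✓
  M = 2.692 -> Y = 7.245 ✓
All samples match this transformation.

(b) M²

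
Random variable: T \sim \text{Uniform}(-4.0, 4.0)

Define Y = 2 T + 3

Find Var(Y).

For Y = aT + b: Var(Y) = a² * Var(T)
Var(T) = (4 + 4)^2/12 = 5.3333333
Var(Y) = 2² * 5.3333333 = 4 * 5.3333333 = 21.333333

21.333333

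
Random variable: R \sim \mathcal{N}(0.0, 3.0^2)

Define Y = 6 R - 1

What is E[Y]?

For Y = 6R - 1:
E[Y] = 6 * E[R] - 1
E[R] = 0.0 = 0
E[Y] = 6 * 0 - 1 = -1

-1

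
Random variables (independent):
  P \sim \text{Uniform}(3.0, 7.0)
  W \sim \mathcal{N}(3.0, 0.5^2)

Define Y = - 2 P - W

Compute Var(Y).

For independent RVs: Var(aX + bY) = a²Var(X) + b²Var(Y)
Var(P) = 1.3333333
Var(W) = 0.25
Var(Y) = (-2)²*1.3333333 + (-1)²*0.25
= 4*1.3333333 + 1*0.25 = 5.5833333

5.5833333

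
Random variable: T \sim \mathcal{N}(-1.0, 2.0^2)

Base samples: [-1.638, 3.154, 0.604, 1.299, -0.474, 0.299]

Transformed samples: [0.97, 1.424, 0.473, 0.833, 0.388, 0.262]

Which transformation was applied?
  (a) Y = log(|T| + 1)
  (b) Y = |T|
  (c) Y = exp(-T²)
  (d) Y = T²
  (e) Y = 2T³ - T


Checking option (a) Y = log(|T| + 1):
  T = -1.638 -> Y = 0.97 ✓
  T = 3.154 -> Y = 1.424 ✓
  T = 0.604 -> Y = 0.473 ✓
All samples match this transformation.

(a) log(|T| + 1)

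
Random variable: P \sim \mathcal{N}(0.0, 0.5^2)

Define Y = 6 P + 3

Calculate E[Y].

For Y = 6P + 3:
E[Y] = 6 * E[P] + 3
E[P] = 0.0 = 0
E[Y] = 6 * 0 + 3 = 3

3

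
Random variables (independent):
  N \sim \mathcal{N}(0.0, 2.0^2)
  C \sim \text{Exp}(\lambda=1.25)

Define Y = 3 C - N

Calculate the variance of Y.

For independent RVs: Var(aX + bY) = a²Var(X) + b²Var(Y)
Var(N) = 4
Var(C) = 0.64
Var(Y) = (-1)²*4 + 3²*0.64
= 1*4 + 9*0.64 = 9.76

9.76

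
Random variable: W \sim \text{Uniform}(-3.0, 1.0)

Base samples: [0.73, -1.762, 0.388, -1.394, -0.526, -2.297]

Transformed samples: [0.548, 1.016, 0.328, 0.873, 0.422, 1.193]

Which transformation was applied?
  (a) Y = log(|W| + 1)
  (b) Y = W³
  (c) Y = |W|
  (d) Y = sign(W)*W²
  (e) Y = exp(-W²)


Checking option (a) Y = log(|W| + 1):
  W = 0.73 -> Y = 0.548 ✓
  W = -1.762 -> Y = 1.016 ✓
  W = 0.388 -> Y = 0.328 ✓
All samples match this transformation.

(a) log(|W| + 1)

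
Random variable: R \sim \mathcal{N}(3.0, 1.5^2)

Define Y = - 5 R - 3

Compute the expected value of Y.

For Y = -5R - 3:
E[Y] = -5 * E[R] - 3
E[R] = 3.0 = 3
E[Y] = -5 * 3 - 3 = -18

-18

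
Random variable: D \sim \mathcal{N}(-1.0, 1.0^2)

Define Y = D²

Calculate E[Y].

Using E[X²] = Var(X) + (E[X])²:
E[D] = -1
Var(D) = 1.0^2 = 1
E[D²] = 1 + (-1)² = 1 + 1 = 2

2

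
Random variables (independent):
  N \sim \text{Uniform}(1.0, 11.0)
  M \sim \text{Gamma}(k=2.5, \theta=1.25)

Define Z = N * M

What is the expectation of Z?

For independent RVs: E[XY] = E[X]*E[Y]
E[N] = 6
E[M] = 3.125
E[Z] = 6 * 3.125 = 18.75

18.75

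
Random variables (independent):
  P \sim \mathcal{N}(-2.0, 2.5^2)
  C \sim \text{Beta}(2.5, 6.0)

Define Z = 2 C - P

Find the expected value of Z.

E[Z] = -1*E[P] + 2*E[C]
E[P] = -2
E[C] = 0.29411765
E[Z] = -1*(-2) + 2*0.29411765 = 2.5882353

2.5882353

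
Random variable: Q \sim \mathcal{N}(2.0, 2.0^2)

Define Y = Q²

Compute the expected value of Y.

Using E[X²] = Var(X) + (E[X])²:
E[Q] = 2
Var(Q) = 2.0^2 = 4
E[Q²] = 4 + 2² = 4 + 4 = 8

8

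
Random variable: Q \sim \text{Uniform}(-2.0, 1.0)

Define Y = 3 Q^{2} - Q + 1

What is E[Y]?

E[Y] = 3*E[Q²] - 1*E[Q] + 1
E[Q] = -0.5
E[Q²] = Var(Q) + (E[Q])² = 0.75 + 0.25 = 1
E[Y] = 3*1 - 1*(-0.5) + 1 = 4.5

4.5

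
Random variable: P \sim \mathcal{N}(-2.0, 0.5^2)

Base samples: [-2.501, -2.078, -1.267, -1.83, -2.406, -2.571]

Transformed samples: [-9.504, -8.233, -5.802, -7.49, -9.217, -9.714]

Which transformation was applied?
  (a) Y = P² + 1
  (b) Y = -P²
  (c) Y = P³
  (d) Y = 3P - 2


Checking option (d) Y = 3P - 2:
  P = -2.501 -> Y = -9.504 ✓
  P = -2.078 -> Y = -8.233 ✓
  P = -1.267 -> Y = -5.802 ✓
All samples match this transformation.

(d) 3P - 2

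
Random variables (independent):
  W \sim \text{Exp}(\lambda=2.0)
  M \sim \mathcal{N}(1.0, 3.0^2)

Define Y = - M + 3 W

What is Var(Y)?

For independent RVs: Var(aX + bY) = a²Var(X) + b²Var(Y)
Var(W) = 0.25
Var(M) = 9
Var(Y) = 3²*0.25 + (-1)²*9
= 9*0.25 + 1*9 = 11.25

11.25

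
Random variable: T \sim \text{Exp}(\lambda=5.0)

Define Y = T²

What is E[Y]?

E[T²] = Var(T) + (E[T])² = 0.04 + 0.04 = 0.08

0.08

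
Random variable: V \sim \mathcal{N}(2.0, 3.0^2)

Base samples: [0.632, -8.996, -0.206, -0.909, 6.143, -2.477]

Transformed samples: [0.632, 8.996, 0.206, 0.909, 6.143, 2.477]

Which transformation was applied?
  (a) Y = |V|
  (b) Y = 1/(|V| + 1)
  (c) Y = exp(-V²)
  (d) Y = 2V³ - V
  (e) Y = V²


Checking option (a) Y = |V|:
  V = 0.632 -> Y = 0.632 ✓
  V = -8.996 -> Y = 8.996 ✓
  V = -0.206 -> Y = 0.206 ✓
All samples match this transformation.

(a) |V|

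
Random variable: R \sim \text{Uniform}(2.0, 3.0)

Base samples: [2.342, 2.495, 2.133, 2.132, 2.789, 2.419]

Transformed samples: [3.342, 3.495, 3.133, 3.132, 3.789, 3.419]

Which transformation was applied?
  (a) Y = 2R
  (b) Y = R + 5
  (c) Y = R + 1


Checking option (c) Y = R + 1:
  R = 2.342 -> Y = 3.342 ✓
  R = 2.495 -> Y = 3.495 ✓
  R = 2.133 -> Y = 3.133 ✓
All samples match this transformation.

(c) R + 1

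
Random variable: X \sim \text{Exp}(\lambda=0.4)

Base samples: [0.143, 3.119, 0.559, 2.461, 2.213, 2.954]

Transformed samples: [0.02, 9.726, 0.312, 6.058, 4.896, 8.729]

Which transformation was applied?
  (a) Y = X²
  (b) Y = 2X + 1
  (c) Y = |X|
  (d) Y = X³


Checking option (a) Y = X²:
  X = 0.143 -> Y = 0.02 ✓
  X = 3.119 -> Y = 9.726 ✓
  X = 0.559 -> Y = 0.312 ✓
All samples match this transformation.

(a) X²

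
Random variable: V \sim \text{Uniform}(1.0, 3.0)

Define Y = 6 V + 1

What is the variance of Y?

For Y = aV + b: Var(Y) = a² * Var(V)
Var(V) = (3 - 1)^2/12 = 0.33333333
Var(Y) = 6² * 0.33333333 = 36 * 0.33333333 = 12

12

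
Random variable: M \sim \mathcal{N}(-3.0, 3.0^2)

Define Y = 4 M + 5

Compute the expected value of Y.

For Y = 4M + 5:
E[Y] = 4 * E[M] + 5
E[M] = -3.0 = -3
E[Y] = 4 * (-3) + 5 = -7

-7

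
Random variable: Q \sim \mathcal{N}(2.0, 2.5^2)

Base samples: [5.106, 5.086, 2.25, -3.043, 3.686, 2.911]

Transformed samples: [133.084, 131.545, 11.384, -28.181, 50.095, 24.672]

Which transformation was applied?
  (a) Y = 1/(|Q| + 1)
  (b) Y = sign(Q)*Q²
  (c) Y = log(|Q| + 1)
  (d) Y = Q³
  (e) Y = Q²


Checking option (d) Y = Q³:
  Q = 5.106 -> Y = 133.084 ✓
  Q = 5.086 -> Y = 131.545 ✓
  Q = 2.25 -> Y = 11.384 ✓
All samples match this transformation.

(d) Q³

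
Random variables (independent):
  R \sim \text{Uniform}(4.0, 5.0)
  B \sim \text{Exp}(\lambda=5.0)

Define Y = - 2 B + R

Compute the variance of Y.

For independent RVs: Var(aX + bY) = a²Var(X) + b²Var(Y)
Var(R) = 0.083333333
Var(B) = 0.04
Var(Y) = 1²*0.083333333 + (-2)²*0.04
= 1*0.083333333 + 4*0.04 = 0.24333333

0.24333333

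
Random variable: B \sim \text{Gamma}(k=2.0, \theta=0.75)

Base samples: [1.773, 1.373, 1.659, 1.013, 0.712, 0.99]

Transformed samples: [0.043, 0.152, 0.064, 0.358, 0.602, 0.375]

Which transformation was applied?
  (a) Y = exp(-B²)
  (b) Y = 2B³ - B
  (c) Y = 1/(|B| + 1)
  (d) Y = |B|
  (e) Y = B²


Checking option (a) Y = exp(-B²):
  B = 1.773 -> Y = 0.043 ✓
  B = 1.373 -> Y = 0.152 ✓
  B = 1.659 -> Y = 0.064 ✓
All samples match this transformation.

(a) exp(-B²)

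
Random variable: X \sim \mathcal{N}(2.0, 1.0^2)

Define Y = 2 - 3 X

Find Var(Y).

For Y = aX + b: Var(Y) = a² * Var(X)
Var(X) = 1.0^2 = 1
Var(Y) = (-3)² * 1 = 9 * 1 = 9

9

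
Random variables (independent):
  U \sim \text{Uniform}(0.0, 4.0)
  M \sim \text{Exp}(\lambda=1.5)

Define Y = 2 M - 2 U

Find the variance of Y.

For independent RVs: Var(aX + bY) = a²Var(X) + b²Var(Y)
Var(U) = 1.3333333
Var(M) = 0.44444444
Var(Y) = (-2)²*1.3333333 + 2²*0.44444444
= 4*1.3333333 + 4*0.44444444 = 7.1111111

7.1111111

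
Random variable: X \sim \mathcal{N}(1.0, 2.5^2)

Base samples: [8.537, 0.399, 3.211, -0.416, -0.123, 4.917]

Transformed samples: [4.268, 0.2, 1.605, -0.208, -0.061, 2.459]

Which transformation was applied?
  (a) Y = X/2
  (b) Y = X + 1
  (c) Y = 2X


Checking option (a) Y = X/2:
  X = 8.537 -> Y = 4.268 ✓
  X = 0.399 -> Y = 0.2 ✓
  X = 3.211 -> Y = 1.605 ✓
All samples match this transformation.

(a) X/2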